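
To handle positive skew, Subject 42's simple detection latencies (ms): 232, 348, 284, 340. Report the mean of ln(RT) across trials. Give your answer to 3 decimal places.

ln(RT): 5.4467, 5.8522, 5.6490, 5.8289
Σ ln(RT) = 22.7769
Mean = 22.7769/4 = 5.69421

5.694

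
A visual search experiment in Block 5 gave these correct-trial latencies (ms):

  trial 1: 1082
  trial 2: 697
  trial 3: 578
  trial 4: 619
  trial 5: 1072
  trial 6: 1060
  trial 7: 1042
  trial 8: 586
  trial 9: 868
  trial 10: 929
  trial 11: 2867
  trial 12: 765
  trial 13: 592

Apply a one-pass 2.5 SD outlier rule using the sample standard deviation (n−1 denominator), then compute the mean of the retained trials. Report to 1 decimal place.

n = 13, ΣRT = 12757, M = 981.308
Σ(x−M)² = 4329022.77; s = √(4329022.77/12) = 600.626
Cutoffs: 981.308 ± 2.5·600.626 → [-520.3, 2482.9]
Outside: 2867 → excluded.
Retained (n=12): Σ = 9890, mean = 9890/12 = 824.167

824.2 ms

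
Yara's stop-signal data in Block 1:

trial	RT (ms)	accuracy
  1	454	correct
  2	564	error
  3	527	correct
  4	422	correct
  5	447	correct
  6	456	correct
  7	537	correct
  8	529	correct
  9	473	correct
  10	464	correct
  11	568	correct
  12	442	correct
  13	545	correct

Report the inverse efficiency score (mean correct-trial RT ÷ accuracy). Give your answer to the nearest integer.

529 ms

Correct trials (n=12): 454, 527, 422, 447, 456, 537, 529, 473, 464, 568, 442, 545
Mean correct RT = 5864/12 = 488.6667 ms
Proportion correct = 12/13
IES = 488.6667 / (12/13) = 529.389 ms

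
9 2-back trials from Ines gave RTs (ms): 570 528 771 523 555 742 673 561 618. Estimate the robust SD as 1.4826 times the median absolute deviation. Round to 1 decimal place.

Sorted: 523, 528, 555, 561, 570, 618, 673, 742, 771 → median = 570
|x − 570| sorted: 0, 9, 15, 42, 47, 48, 103, 172, 201 → MAD = 47
Robust SD ≈ 1.4826 × 47 = 69.682

69.7 ms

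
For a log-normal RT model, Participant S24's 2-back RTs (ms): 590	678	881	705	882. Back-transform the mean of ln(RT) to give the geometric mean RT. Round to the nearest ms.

738 ms

ln(RT): 6.3801, 6.5191, 6.7811, 6.5582, 6.7822
Mean ln(RT) = 33.0207/5 = 6.60414
Geometric mean = exp(6.60414) = 738.15 ms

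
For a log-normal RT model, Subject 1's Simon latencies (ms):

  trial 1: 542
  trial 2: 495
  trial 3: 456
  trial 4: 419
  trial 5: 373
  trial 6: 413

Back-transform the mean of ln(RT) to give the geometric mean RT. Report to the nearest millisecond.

446 ms

ln(RT): 6.2953, 6.2046, 6.1225, 6.0379, 5.9216, 6.0234
Mean ln(RT) = 36.6052/6 = 6.10087
Geometric mean = exp(6.10087) = 446.25 ms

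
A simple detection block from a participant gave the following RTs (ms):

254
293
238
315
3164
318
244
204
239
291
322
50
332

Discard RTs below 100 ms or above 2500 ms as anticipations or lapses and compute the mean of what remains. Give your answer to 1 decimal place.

Excluded: 50, 3164
Retained (n=11): Σ = 3050
Mean = 3050/11 = 277.2727

277.3 ms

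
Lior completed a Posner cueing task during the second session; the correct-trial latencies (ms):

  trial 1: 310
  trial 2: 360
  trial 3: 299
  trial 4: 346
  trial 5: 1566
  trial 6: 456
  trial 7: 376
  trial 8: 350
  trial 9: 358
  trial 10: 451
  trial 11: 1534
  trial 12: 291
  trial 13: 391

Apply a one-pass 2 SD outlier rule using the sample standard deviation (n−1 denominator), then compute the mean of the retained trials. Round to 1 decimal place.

362.5 ms

n = 13, ΣRT = 7088, M = 545.231
Σ(x−M)² = 2416672.31; s = √(2416672.31/12) = 448.764
Cutoffs: 545.231 ± 2·448.764 → [-352.3, 1442.8]
Outside: 1534, 1566 → excluded.
Retained (n=11): Σ = 3988, mean = 3988/11 = 362.545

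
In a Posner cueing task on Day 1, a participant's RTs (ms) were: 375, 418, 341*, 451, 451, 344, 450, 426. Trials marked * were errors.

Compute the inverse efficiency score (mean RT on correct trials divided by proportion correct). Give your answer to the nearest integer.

Correct trials (n=7): 375, 418, 451, 451, 344, 450, 426
Mean correct RT = 2915/7 = 416.4286 ms
Proportion correct = 7/8
IES = 416.4286 / (7/8) = 475.918 ms

476 ms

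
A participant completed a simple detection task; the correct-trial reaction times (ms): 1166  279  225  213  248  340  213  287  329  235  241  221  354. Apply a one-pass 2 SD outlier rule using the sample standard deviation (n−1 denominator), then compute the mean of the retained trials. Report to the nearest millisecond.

265 ms

n = 13, ΣRT = 4351, M = 334.692
Σ(x−M)² = 777690.77; s = √(777690.77/12) = 254.573
Cutoffs: 334.692 ± 2·254.573 → [-174.5, 843.8]
Outside: 1166 → excluded.
Retained (n=12): Σ = 3185, mean = 3185/12 = 265.417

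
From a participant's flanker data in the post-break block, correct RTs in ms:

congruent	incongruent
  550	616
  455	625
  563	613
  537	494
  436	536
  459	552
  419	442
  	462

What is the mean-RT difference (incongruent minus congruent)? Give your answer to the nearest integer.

54 ms

M(congruent) = 3419/7 = 488.429
M(incongruent) = 4340/8 = 542.500
Difference = 542.500 − 488.429 = 54.071 ms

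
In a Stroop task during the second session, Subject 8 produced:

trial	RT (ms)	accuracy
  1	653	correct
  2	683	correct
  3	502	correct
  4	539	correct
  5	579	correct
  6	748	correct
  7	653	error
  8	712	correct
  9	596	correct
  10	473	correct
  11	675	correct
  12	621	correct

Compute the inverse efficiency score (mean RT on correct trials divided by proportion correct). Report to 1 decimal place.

Correct trials (n=11): 653, 683, 502, 539, 579, 748, 712, 596, 473, 675, 621
Mean correct RT = 6781/11 = 616.4545 ms
Proportion correct = 11/12
IES = 616.4545 / (11/12) = 672.496 ms

672.5 ms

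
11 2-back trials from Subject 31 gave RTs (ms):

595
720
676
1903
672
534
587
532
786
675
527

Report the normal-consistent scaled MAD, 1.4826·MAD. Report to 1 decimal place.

126.0 ms

Sorted: 527, 532, 534, 587, 595, 672, 675, 676, 720, 786, 1903 → median = 672
|x − 672| sorted: 0, 3, 4, 48, 77, 85, 114, 138, 140, 145, 1231 → MAD = 85
Robust SD ≈ 1.4826 × 85 = 126.021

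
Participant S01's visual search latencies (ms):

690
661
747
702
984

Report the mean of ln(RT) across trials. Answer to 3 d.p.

6.618

ln(RT): 6.5367, 6.4938, 6.6161, 6.5539, 6.8916
Σ ln(RT) = 33.0921
Mean = 33.0921/5 = 6.61841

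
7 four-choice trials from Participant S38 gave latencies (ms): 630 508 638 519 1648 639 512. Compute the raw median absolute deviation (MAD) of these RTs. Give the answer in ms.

Sorted: 508, 512, 519, 630, 638, 639, 1648 → median = 630
|x − 630|: 0, 122, 8, 111, 1018, 9, 118
Sorted deviations: 0, 8, 9, 111, 118, 122, 1018 → MAD = 111

111 ms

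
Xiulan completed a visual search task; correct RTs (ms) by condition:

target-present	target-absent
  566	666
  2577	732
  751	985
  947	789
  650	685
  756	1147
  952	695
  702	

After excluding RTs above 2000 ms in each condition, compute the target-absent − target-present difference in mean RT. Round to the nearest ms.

target-present: exclude 2577
M(target-present) = 5324/7 = 760.571
M(target-absent) = 5699/7 = 814.143
Difference = 814.143 − 760.571 = 53.571 ms

54 ms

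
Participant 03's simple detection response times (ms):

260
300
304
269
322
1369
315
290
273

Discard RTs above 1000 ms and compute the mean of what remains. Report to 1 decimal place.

291.6 ms

Excluded: 1369
Retained (n=8): Σ = 2333
Mean = 2333/8 = 291.6250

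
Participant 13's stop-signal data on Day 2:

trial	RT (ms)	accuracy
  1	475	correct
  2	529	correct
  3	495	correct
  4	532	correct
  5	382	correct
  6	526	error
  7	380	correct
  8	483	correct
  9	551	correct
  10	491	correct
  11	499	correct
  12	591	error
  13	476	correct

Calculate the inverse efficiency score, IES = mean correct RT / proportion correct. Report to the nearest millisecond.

Correct trials (n=11): 475, 529, 495, 532, 382, 380, 483, 551, 491, 499, 476
Mean correct RT = 5293/11 = 481.1818 ms
Proportion correct = 11/13
IES = 481.1818 / (11/13) = 568.669 ms

569 ms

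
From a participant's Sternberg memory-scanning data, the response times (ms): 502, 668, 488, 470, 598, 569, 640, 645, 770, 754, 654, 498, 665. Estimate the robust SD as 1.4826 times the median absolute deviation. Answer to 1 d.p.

105.3 ms

Sorted: 470, 488, 498, 502, 569, 598, 640, 645, 654, 665, 668, 754, 770 → median = 640
|x − 640| sorted: 0, 5, 14, 25, 28, 42, 71, 114, 130, 138, 142, 152, 170 → MAD = 71
Robust SD ≈ 1.4826 × 71 = 105.265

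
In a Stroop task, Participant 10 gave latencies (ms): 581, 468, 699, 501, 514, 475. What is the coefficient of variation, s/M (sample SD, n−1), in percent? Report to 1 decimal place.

16.3%

n = 6, Σ = 3238, M = 539.6667
Σ(x−M)² = 38567.333; s = √(38567.333/5) = 87.8263
CV = 87.8263 / 539.6667 = 0.16274 = 16.274%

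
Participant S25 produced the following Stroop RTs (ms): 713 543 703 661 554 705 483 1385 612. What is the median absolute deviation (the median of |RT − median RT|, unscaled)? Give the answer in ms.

Sorted: 483, 543, 554, 612, 661, 703, 705, 713, 1385 → median = 661
|x − 661|: 52, 118, 42, 0, 107, 44, 178, 724, 49
Sorted deviations: 0, 42, 44, 49, 52, 107, 118, 178, 724 → MAD = 52

52 ms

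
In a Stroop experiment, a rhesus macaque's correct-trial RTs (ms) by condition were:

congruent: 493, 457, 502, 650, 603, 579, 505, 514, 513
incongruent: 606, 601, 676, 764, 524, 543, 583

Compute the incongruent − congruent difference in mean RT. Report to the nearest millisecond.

M(congruent) = 4816/9 = 535.111
M(incongruent) = 4297/7 = 613.857
Difference = 613.857 − 535.111 = 78.746 ms

79 ms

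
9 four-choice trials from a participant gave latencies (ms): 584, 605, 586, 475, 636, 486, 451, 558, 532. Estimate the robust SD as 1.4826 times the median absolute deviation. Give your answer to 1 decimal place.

Sorted: 451, 475, 486, 532, 558, 584, 586, 605, 636 → median = 558
|x − 558| sorted: 0, 26, 26, 28, 47, 72, 78, 83, 107 → MAD = 47
Robust SD ≈ 1.4826 × 47 = 69.682

69.7 ms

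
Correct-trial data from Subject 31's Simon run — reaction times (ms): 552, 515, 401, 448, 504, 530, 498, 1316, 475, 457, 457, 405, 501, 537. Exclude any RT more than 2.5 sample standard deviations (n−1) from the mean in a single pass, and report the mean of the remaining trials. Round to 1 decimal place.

483.1 ms

n = 14, ΣRT = 7596, M = 542.571
Σ(x−M)² = 671555.43; s = √(671555.43/13) = 227.284
Cutoffs: 542.571 ± 2.5·227.284 → [-25.6, 1110.8]
Outside: 1316 → excluded.
Retained (n=13): Σ = 6280, mean = 6280/13 = 483.077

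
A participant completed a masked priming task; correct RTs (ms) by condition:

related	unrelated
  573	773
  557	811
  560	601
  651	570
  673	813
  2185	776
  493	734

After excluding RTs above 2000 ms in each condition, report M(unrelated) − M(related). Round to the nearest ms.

141 ms

related: exclude 2185
M(related) = 3507/6 = 584.500
M(unrelated) = 5078/7 = 725.429
Difference = 725.429 − 584.500 = 140.929 ms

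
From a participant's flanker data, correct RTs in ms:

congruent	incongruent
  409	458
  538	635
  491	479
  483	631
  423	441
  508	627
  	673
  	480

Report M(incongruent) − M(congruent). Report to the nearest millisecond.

78 ms

M(congruent) = 2852/6 = 475.333
M(incongruent) = 4424/8 = 553.000
Difference = 553.000 − 475.333 = 77.667 ms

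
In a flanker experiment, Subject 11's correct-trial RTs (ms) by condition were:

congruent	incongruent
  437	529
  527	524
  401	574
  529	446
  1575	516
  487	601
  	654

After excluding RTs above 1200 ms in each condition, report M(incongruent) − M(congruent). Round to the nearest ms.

73 ms

congruent: exclude 1575
M(congruent) = 2381/5 = 476.200
M(incongruent) = 3844/7 = 549.143
Difference = 549.143 − 476.200 = 72.943 ms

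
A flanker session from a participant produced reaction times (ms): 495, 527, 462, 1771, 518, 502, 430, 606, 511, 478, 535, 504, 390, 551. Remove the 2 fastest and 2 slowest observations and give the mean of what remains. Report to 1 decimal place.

508.3 ms

Sorted: 390, 430, 462, 478, 495, 502, 504, 511, 518, 527, 535, 551, 606, 1771
Drop lowest 2 (390, 430) and highest 2 (606, 1771)
Remaining (n=10): Σ = 5083, mean = 5083/10 = 508.300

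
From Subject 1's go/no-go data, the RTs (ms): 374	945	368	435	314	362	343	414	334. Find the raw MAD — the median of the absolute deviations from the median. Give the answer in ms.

34 ms

Sorted: 314, 334, 343, 362, 368, 374, 414, 435, 945 → median = 368
|x − 368|: 6, 577, 0, 67, 54, 6, 25, 46, 34
Sorted deviations: 0, 6, 6, 25, 34, 46, 54, 67, 577 → MAD = 34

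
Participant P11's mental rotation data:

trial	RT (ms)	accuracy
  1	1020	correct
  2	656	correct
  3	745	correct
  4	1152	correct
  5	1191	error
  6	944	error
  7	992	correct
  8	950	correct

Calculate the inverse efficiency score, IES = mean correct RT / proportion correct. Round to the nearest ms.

Correct trials (n=6): 1020, 656, 745, 1152, 992, 950
Mean correct RT = 5515/6 = 919.1667 ms
Proportion correct = 6/8
IES = 919.1667 / (6/8) = 1225.556 ms

1226 ms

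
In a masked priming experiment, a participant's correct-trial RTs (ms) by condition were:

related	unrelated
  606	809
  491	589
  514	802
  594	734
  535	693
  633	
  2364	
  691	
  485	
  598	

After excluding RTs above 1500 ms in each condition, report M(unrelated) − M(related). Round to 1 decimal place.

153.5 ms

related: exclude 2364
M(related) = 5147/9 = 571.889
M(unrelated) = 3627/5 = 725.400
Difference = 725.400 − 571.889 = 153.511 ms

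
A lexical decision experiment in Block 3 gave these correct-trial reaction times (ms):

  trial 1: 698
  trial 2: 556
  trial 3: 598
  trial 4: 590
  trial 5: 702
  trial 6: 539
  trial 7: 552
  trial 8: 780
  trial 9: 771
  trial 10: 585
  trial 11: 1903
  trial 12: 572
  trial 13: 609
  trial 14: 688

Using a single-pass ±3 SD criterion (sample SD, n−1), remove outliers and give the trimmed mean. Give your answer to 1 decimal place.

n = 14, ΣRT = 10143, M = 724.500
Σ(x−M)² = 1579353.50; s = √(1579353.50/13) = 348.552
Cutoffs: 724.500 ± 3·348.552 → [-321.2, 1770.2]
Outside: 1903 → excluded.
Retained (n=13): Σ = 8240, mean = 8240/13 = 633.846

633.8 ms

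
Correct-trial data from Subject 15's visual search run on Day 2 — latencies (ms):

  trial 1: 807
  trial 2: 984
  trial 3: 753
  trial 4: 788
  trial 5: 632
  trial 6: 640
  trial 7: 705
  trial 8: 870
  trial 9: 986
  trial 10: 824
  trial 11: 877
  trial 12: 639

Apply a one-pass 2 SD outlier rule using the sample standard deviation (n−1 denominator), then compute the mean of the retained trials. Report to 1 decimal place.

n = 12, ΣRT = 9505, M = 792.083
Σ(x−M)² = 170276.92; s = √(170276.92/11) = 124.418
Cutoffs: 792.083 ± 2·124.418 → [543.2, 1040.9]
No RTs fall outside the cutoffs; all 12 retained. Mean = 9505/12 = 792.083

792.1 ms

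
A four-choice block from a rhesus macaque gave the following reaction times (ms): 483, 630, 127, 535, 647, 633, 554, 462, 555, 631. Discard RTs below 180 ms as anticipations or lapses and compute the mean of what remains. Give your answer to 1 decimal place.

570.0 ms

Excluded: 127
Retained (n=9): Σ = 5130
Mean = 5130/9 = 570.0000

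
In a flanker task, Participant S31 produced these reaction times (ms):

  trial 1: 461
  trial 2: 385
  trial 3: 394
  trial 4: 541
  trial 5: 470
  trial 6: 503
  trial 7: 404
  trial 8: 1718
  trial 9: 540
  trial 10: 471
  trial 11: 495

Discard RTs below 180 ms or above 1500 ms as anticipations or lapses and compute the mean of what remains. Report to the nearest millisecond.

Excluded: 1718
Retained (n=10): Σ = 4664
Mean = 4664/10 = 466.4000

466 ms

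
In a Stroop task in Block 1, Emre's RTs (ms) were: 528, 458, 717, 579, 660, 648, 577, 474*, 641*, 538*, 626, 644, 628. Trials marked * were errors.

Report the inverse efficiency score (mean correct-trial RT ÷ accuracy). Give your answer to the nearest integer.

Correct trials (n=10): 528, 458, 717, 579, 660, 648, 577, 626, 644, 628
Mean correct RT = 6065/10 = 606.5000 ms
Proportion correct = 10/13
IES = 606.5000 / (10/13) = 788.450 ms

788 ms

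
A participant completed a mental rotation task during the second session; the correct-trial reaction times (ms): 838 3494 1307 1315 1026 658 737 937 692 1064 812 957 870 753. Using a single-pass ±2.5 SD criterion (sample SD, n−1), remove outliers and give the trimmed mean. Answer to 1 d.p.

920.5 ms

n = 14, ΣRT = 15460, M = 1104.286
Σ(x−M)² = 6692336.86; s = √(6692336.86/13) = 717.492
Cutoffs: 1104.286 ± 2.5·717.492 → [-689.4, 2898.0]
Outside: 3494 → excluded.
Retained (n=13): Σ = 11966, mean = 11966/13 = 920.462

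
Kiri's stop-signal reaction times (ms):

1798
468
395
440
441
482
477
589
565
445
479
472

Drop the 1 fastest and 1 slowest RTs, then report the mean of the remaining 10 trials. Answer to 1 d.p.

Sorted: 395, 440, 441, 445, 468, 472, 477, 479, 482, 565, 589, 1798
Drop lowest 1 (395) and highest 1 (1798)
Remaining (n=10): Σ = 4858, mean = 4858/10 = 485.800

485.8 ms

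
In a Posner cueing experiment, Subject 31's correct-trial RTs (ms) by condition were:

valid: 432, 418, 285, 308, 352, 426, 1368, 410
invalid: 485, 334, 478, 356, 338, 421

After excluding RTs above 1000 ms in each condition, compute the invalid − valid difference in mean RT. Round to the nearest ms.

26 ms

valid: exclude 1368
M(valid) = 2631/7 = 375.857
M(invalid) = 2412/6 = 402.000
Difference = 402.000 − 375.857 = 26.143 ms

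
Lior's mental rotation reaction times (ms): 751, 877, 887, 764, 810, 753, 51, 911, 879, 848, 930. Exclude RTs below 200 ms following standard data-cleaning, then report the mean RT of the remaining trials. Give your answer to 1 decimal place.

Excluded: 51
Retained (n=10): Σ = 8410
Mean = 8410/10 = 841.0000

841.0 ms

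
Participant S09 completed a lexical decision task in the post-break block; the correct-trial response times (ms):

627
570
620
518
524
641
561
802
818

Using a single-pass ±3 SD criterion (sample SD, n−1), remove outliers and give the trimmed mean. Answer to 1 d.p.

n = 9, ΣRT = 5681, M = 631.222
Σ(x−M)² = 97285.56; s = √(97285.56/8) = 110.276
Cutoffs: 631.222 ± 3·110.276 → [300.4, 962.0]
No RTs fall outside the cutoffs; all 9 retained. Mean = 5681/9 = 631.222

631.2 ms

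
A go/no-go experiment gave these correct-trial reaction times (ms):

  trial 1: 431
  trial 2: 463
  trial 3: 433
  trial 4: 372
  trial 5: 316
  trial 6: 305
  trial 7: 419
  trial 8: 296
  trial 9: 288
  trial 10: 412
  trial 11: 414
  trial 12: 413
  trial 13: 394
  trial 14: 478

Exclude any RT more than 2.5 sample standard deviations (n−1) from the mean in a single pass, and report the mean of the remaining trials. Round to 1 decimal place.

388.1 ms

n = 14, ΣRT = 5434, M = 388.143
Σ(x−M)² = 51265.71; s = √(51265.71/13) = 62.797
Cutoffs: 388.143 ± 2.5·62.797 → [231.1, 545.1]
No RTs fall outside the cutoffs; all 14 retained. Mean = 5434/14 = 388.143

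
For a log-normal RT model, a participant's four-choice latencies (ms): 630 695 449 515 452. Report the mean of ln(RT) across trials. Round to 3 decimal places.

6.291

ln(RT): 6.4457, 6.5439, 6.1070, 6.2442, 6.1137
Σ ln(RT) = 31.4545
Mean = 31.4545/5 = 6.29090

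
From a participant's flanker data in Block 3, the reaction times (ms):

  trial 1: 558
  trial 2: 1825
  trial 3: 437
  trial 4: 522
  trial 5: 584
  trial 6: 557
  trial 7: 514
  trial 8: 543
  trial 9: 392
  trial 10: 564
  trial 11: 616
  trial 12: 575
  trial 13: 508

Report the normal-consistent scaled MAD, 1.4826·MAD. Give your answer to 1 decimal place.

51.9 ms

Sorted: 392, 437, 508, 514, 522, 543, 557, 558, 564, 575, 584, 616, 1825 → median = 557
|x − 557| sorted: 0, 1, 7, 14, 18, 27, 35, 43, 49, 59, 120, 165, 1268 → MAD = 35
Robust SD ≈ 1.4826 × 35 = 51.891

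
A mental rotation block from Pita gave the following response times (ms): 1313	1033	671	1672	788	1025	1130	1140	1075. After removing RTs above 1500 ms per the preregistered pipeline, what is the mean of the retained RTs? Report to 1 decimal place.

Excluded: 1672
Retained (n=8): Σ = 8175
Mean = 8175/8 = 1021.8750

1021.9 ms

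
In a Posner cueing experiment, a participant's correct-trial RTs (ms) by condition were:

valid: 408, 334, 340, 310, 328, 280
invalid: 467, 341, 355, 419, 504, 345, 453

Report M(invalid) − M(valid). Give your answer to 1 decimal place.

M(valid) = 2000/6 = 333.333
M(invalid) = 2884/7 = 412.000
Difference = 412.000 − 333.333 = 78.667 ms

78.7 ms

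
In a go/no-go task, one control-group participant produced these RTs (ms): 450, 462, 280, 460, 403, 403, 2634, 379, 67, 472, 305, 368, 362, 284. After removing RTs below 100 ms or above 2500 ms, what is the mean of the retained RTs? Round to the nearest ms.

Excluded: 67, 2634
Retained (n=12): Σ = 4628
Mean = 4628/12 = 385.6667

386 ms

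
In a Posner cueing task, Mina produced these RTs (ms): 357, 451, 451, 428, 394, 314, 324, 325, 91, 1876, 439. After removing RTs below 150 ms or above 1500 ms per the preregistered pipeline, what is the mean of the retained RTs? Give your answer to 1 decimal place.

387.0 ms

Excluded: 91, 1876
Retained (n=9): Σ = 3483
Mean = 3483/9 = 387.0000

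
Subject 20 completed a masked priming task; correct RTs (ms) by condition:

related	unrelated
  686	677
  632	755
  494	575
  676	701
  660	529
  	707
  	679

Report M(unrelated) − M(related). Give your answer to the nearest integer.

M(related) = 3148/5 = 629.600
M(unrelated) = 4623/7 = 660.429
Difference = 660.429 − 629.600 = 30.829 ms

31 ms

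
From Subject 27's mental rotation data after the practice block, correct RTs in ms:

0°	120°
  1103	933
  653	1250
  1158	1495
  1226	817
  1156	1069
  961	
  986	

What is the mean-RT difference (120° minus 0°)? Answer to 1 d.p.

M(0°) = 7243/7 = 1034.714
M(120°) = 5564/5 = 1112.800
Difference = 1112.800 − 1034.714 = 78.086 ms

78.1 ms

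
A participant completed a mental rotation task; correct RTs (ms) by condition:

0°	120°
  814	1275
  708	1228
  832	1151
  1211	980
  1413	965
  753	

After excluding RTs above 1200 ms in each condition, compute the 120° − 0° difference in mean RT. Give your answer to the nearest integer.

255 ms

0°: exclude 1211, 1413
120°: exclude 1275, 1228
M(0°) = 3107/4 = 776.750
M(120°) = 3096/3 = 1032.000
Difference = 1032.000 − 776.750 = 255.250 ms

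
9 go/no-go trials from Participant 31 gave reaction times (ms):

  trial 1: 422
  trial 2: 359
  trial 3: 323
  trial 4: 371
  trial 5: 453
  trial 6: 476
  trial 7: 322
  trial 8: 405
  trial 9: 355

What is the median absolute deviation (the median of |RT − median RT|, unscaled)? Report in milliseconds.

48 ms

Sorted: 322, 323, 355, 359, 371, 405, 422, 453, 476 → median = 371
|x − 371|: 51, 12, 48, 0, 82, 105, 49, 34, 16
Sorted deviations: 0, 12, 16, 34, 48, 49, 51, 82, 105 → MAD = 48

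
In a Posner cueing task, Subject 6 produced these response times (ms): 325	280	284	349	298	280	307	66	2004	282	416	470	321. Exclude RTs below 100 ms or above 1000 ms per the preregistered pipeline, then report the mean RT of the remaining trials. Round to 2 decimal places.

Excluded: 66, 2004
Retained (n=11): Σ = 3612
Mean = 3612/11 = 328.3636

328.36 ms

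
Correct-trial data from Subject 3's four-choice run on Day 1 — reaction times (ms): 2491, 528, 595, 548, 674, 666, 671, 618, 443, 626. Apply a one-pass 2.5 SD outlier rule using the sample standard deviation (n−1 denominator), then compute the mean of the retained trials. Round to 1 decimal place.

n = 10, ΣRT = 7860, M = 786.000
Σ(x−M)² = 3278356.00; s = √(3278356.00/9) = 603.541
Cutoffs: 786.000 ± 2.5·603.541 → [-722.9, 2294.9]
Outside: 2491 → excluded.
Retained (n=9): Σ = 5369, mean = 5369/9 = 596.556

596.6 ms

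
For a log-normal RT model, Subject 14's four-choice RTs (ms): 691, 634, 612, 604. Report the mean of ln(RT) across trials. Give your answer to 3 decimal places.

6.453

ln(RT): 6.5381, 6.4520, 6.4167, 6.4036
Σ ln(RT) = 25.8105
Mean = 25.8105/4 = 6.45262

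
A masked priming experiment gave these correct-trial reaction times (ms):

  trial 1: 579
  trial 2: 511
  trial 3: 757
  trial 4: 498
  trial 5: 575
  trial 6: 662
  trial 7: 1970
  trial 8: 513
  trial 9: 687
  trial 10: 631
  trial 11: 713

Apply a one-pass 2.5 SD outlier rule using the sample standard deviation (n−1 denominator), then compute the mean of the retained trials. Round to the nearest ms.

n = 11, ΣRT = 8096, M = 736.000
Σ(x−M)² = 1750196.00; s = √(1750196.00/10) = 418.353
Cutoffs: 736.000 ± 2.5·418.353 → [-309.9, 1781.9]
Outside: 1970 → excluded.
Retained (n=10): Σ = 6126, mean = 6126/10 = 612.600

613 ms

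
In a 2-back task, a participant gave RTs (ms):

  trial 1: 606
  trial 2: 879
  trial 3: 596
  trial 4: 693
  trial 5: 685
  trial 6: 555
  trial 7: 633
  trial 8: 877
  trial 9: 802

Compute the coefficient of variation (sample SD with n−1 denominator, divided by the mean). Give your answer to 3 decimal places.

0.174

n = 9, Σ = 6326, M = 702.8889
Σ(x−M)² = 119138.889; s = √(119138.889/8) = 122.0343
CV = 122.0343 / 702.8889 = 0.17362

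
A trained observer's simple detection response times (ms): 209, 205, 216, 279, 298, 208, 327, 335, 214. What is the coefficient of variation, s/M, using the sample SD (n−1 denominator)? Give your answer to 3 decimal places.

0.215

n = 9, Σ = 2291, M = 254.5556
Σ(x−M)² = 24034.222; s = √(24034.222/8) = 54.8113
CV = 54.8113 / 254.5556 = 0.21532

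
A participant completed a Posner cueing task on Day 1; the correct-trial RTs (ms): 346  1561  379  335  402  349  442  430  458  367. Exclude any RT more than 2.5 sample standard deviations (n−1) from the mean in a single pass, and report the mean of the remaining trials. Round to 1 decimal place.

n = 10, ΣRT = 5069, M = 506.900
Σ(x−M)² = 1250948.90; s = √(1250948.90/9) = 372.819
Cutoffs: 506.900 ± 2.5·372.819 → [-425.1, 1438.9]
Outside: 1561 → excluded.
Retained (n=9): Σ = 3508, mean = 3508/9 = 389.778

389.8 ms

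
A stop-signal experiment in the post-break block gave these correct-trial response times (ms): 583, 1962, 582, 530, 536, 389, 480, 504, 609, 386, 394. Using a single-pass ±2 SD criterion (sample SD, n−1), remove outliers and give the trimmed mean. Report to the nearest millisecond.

499 ms

n = 11, ΣRT = 6955, M = 632.273
Σ(x−M)² = 2009646.18; s = √(2009646.18/10) = 448.291
Cutoffs: 632.273 ± 2·448.291 → [-264.3, 1528.9]
Outside: 1962 → excluded.
Retained (n=10): Σ = 4993, mean = 4993/10 = 499.300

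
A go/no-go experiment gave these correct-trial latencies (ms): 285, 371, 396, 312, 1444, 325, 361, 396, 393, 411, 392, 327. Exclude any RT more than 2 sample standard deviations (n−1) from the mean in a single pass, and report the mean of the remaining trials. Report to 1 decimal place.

360.8 ms

n = 12, ΣRT = 5413, M = 451.083
Σ(x−M)² = 1093172.92; s = √(1093172.92/11) = 315.245
Cutoffs: 451.083 ± 2·315.245 → [-179.4, 1081.6]
Outside: 1444 → excluded.
Retained (n=11): Σ = 3969, mean = 3969/11 = 360.818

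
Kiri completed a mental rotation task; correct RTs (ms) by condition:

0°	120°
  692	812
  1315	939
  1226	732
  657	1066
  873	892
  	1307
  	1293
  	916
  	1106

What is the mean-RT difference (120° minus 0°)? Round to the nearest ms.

54 ms

M(0°) = 4763/5 = 952.600
M(120°) = 9063/9 = 1007.000
Difference = 1007.000 − 952.600 = 54.400 ms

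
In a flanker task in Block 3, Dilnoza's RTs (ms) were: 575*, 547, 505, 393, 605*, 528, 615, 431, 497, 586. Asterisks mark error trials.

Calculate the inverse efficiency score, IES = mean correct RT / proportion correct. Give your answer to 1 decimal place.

640.9 ms

Correct trials (n=8): 547, 505, 393, 528, 615, 431, 497, 586
Mean correct RT = 4102/8 = 512.7500 ms
Proportion correct = 8/10
IES = 512.7500 / (8/10) = 640.938 ms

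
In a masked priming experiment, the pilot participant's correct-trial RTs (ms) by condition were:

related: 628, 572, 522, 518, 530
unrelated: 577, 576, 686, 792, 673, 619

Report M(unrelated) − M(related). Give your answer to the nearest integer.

M(related) = 2770/5 = 554.000
M(unrelated) = 3923/6 = 653.833
Difference = 653.833 − 554.000 = 99.833 ms

100 ms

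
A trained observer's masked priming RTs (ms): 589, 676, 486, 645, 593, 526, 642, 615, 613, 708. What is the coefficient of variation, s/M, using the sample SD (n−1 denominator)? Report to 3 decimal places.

n = 10, Σ = 6093, M = 609.3000
Σ(x−M)² = 39400.100; s = √(39400.100/9) = 66.1649
CV = 66.1649 / 609.3000 = 0.10859

0.109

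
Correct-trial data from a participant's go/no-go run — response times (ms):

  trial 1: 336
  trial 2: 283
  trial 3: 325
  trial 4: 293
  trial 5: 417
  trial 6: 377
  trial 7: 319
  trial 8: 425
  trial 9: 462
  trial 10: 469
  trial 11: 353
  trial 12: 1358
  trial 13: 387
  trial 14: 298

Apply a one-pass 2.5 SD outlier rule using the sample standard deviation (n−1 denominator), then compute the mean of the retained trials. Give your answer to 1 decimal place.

364.9 ms

n = 14, ΣRT = 6102, M = 435.857
Σ(x−M)² = 964013.71; s = √(964013.71/13) = 272.314
Cutoffs: 435.857 ± 2.5·272.314 → [-244.9, 1116.6]
Outside: 1358 → excluded.
Retained (n=13): Σ = 4744, mean = 4744/13 = 364.923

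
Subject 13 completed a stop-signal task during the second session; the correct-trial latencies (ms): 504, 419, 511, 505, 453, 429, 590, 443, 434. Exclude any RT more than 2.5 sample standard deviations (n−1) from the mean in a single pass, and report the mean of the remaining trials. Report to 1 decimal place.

476.4 ms

n = 9, ΣRT = 4288, M = 476.444
Σ(x−M)² = 24684.22; s = √(24684.22/8) = 55.548
Cutoffs: 476.444 ± 2.5·55.548 → [337.6, 615.3]
No RTs fall outside the cutoffs; all 9 retained. Mean = 4288/9 = 476.444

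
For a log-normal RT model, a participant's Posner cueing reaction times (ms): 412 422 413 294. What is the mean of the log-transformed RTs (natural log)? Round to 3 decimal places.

ln(RT): 6.0210, 6.0450, 6.0234, 5.6836
Σ ln(RT) = 23.7731
Mean = 23.7731/4 = 5.94326

5.943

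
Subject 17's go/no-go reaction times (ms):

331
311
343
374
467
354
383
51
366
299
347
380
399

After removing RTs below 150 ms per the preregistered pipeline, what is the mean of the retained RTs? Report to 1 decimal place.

362.8 ms

Excluded: 51
Retained (n=12): Σ = 4354
Mean = 4354/12 = 362.8333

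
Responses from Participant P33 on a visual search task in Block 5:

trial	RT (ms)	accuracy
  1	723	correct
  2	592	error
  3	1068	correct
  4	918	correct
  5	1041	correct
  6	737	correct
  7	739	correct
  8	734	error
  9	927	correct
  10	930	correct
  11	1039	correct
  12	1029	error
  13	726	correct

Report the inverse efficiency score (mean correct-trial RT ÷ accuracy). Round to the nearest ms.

1150 ms

Correct trials (n=10): 723, 1068, 918, 1041, 737, 739, 927, 930, 1039, 726
Mean correct RT = 8848/10 = 884.8000 ms
Proportion correct = 10/13
IES = 884.8000 / (10/13) = 1150.240 ms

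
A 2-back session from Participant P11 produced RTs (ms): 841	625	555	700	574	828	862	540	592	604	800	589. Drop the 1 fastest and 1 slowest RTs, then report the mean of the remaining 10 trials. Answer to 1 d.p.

670.8 ms

Sorted: 540, 555, 574, 589, 592, 604, 625, 700, 800, 828, 841, 862
Drop lowest 1 (540) and highest 1 (862)
Remaining (n=10): Σ = 6708, mean = 6708/10 = 670.800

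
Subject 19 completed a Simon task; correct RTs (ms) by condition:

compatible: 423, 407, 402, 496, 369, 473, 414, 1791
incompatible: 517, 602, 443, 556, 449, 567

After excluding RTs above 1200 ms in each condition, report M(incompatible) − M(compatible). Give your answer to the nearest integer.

96 ms

compatible: exclude 1791
M(compatible) = 2984/7 = 426.286
M(incompatible) = 3134/6 = 522.333
Difference = 522.333 − 426.286 = 96.048 ms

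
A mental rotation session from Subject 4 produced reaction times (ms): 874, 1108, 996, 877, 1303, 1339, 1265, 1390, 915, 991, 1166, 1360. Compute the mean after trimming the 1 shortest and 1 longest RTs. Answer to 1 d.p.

1132.0 ms

Sorted: 874, 877, 915, 991, 996, 1108, 1166, 1265, 1303, 1339, 1360, 1390
Drop lowest 1 (874) and highest 1 (1390)
Remaining (n=10): Σ = 11320, mean = 11320/10 = 1132.000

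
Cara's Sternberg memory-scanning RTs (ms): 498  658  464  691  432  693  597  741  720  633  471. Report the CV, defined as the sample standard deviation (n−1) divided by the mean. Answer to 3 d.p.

n = 11, Σ = 6598, M = 599.8182
Σ(x−M)² = 129437.636; s = √(129437.636/10) = 113.7707
CV = 113.7707 / 599.8182 = 0.18968

0.190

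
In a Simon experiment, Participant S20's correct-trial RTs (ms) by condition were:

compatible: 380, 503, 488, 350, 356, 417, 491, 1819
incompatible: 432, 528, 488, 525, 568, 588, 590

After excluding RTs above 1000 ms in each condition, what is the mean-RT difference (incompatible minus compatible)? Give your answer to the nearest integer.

compatible: exclude 1819
M(compatible) = 2985/7 = 426.429
M(incompatible) = 3719/7 = 531.286
Difference = 531.286 − 426.429 = 104.857 ms

105 ms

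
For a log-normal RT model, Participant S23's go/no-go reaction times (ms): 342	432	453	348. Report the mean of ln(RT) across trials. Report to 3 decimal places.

5.968

ln(RT): 5.8348, 6.0684, 6.1159, 5.8522
Σ ln(RT) = 23.8713
Mean = 23.8713/4 = 5.96783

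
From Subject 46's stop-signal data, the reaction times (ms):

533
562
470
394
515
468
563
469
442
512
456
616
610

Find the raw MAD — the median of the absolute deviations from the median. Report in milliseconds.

Sorted: 394, 442, 456, 468, 469, 470, 512, 515, 533, 562, 563, 610, 616 → median = 512
|x − 512|: 21, 50, 42, 118, 3, 44, 51, 43, 70, 0, 56, 104, 98
Sorted deviations: 0, 3, 21, 42, 43, 44, 50, 51, 56, 70, 98, 104, 118 → MAD = 50

50 ms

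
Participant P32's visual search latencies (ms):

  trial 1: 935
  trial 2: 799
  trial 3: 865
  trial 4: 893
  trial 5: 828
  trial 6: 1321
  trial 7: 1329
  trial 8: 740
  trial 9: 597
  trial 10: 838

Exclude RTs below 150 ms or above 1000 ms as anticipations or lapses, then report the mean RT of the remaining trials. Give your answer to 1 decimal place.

811.9 ms

Excluded: 1321, 1329
Retained (n=8): Σ = 6495
Mean = 6495/8 = 811.8750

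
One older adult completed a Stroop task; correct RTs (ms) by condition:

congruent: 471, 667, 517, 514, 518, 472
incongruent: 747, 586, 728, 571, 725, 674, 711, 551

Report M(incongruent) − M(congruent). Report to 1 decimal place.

135.1 ms

M(congruent) = 3159/6 = 526.500
M(incongruent) = 5293/8 = 661.625
Difference = 661.625 − 526.500 = 135.125 ms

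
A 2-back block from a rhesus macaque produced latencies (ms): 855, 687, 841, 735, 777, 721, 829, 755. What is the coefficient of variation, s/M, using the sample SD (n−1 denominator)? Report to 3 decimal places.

n = 8, Σ = 6200, M = 775.0000
Σ(x−M)² = 26336.000; s = √(26336.000/7) = 61.3375
CV = 61.3375 / 775.0000 = 0.07915

0.079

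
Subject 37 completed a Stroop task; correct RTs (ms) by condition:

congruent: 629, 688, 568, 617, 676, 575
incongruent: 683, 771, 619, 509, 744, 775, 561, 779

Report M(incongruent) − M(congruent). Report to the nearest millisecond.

M(congruent) = 3753/6 = 625.500
M(incongruent) = 5441/8 = 680.125
Difference = 680.125 − 625.500 = 54.625 ms

55 ms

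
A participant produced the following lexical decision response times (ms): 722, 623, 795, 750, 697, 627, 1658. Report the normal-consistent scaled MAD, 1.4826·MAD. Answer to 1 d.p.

108.2 ms

Sorted: 623, 627, 697, 722, 750, 795, 1658 → median = 722
|x − 722| sorted: 0, 25, 28, 73, 95, 99, 936 → MAD = 73
Robust SD ≈ 1.4826 × 73 = 108.230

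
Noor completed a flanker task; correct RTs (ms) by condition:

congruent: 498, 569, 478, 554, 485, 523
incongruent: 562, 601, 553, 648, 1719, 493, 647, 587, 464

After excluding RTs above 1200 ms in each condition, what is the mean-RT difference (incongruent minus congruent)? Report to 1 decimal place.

incongruent: exclude 1719
M(congruent) = 3107/6 = 517.833
M(incongruent) = 4555/8 = 569.375
Difference = 569.375 − 517.833 = 51.542 ms

51.5 ms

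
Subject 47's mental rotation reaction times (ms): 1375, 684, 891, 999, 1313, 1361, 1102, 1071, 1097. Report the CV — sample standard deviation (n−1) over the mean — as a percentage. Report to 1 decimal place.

20.8%

n = 9, Σ = 9893, M = 1099.2222
Σ(x−M)² = 416901.556; s = √(416901.556/8) = 228.2821
CV = 228.2821 / 1099.2222 = 0.20768 = 20.768%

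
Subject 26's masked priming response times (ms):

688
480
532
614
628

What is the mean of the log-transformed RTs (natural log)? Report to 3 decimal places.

ln(RT): 6.5338, 6.1738, 6.2766, 6.4200, 6.4425
Σ ln(RT) = 31.8468
Mean = 31.8468/5 = 6.36935

6.369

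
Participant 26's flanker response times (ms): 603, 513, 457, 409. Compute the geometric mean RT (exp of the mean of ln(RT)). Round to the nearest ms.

ln(RT): 6.4019, 6.2403, 6.1247, 6.0137
Mean ln(RT) = 24.7806/4 = 6.19515
Geometric mean = exp(6.19515) = 490.36 ms

490 ms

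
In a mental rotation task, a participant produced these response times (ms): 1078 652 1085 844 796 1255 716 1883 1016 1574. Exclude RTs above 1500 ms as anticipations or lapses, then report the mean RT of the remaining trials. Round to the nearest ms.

Excluded: 1574, 1883
Retained (n=8): Σ = 7442
Mean = 7442/8 = 930.2500

930 ms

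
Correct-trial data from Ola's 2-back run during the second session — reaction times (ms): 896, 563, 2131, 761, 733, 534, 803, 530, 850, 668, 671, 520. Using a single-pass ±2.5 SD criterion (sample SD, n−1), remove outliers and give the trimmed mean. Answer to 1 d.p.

n = 12, ΣRT = 9660, M = 805.000
Σ(x−M)² = 2101286.00; s = √(2101286.00/11) = 437.065
Cutoffs: 805.000 ± 2.5·437.065 → [-287.7, 1897.7]
Outside: 2131 → excluded.
Retained (n=11): Σ = 7529, mean = 7529/11 = 684.455

684.5 ms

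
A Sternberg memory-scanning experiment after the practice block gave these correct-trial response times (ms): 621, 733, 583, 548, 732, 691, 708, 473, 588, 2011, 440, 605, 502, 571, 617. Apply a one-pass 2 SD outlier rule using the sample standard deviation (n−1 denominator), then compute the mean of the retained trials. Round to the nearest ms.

n = 15, ΣRT = 10423, M = 694.867
Σ(x−M)² = 1967049.73; s = √(1967049.73/14) = 374.838
Cutoffs: 694.867 ± 2·374.838 → [-54.8, 1444.5]
Outside: 2011 → excluded.
Retained (n=14): Σ = 8412, mean = 8412/14 = 600.857

601 ms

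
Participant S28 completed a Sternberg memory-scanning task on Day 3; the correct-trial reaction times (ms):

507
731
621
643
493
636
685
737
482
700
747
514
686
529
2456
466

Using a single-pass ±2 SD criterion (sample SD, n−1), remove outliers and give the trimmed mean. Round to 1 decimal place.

n = 16, ΣRT = 11633, M = 727.062
Σ(x−M)² = 3336578.94; s = √(3336578.94/15) = 471.634
Cutoffs: 727.062 ± 2·471.634 → [-216.2, 1670.3]
Outside: 2456 → excluded.
Retained (n=15): Σ = 9177, mean = 9177/15 = 611.800

611.8 ms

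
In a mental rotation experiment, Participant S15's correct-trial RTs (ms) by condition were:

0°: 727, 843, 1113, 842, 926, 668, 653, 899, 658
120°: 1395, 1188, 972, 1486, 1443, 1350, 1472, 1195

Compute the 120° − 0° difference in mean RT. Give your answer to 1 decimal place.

498.3 ms

M(0°) = 7329/9 = 814.333
M(120°) = 10501/8 = 1312.625
Difference = 1312.625 − 814.333 = 498.292 ms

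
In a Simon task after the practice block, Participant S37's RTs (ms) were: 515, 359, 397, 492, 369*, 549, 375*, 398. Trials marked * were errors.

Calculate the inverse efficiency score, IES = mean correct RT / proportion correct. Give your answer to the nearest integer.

602 ms

Correct trials (n=6): 515, 359, 397, 492, 549, 398
Mean correct RT = 2710/6 = 451.6667 ms
Proportion correct = 6/8
IES = 451.6667 / (6/8) = 602.222 ms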